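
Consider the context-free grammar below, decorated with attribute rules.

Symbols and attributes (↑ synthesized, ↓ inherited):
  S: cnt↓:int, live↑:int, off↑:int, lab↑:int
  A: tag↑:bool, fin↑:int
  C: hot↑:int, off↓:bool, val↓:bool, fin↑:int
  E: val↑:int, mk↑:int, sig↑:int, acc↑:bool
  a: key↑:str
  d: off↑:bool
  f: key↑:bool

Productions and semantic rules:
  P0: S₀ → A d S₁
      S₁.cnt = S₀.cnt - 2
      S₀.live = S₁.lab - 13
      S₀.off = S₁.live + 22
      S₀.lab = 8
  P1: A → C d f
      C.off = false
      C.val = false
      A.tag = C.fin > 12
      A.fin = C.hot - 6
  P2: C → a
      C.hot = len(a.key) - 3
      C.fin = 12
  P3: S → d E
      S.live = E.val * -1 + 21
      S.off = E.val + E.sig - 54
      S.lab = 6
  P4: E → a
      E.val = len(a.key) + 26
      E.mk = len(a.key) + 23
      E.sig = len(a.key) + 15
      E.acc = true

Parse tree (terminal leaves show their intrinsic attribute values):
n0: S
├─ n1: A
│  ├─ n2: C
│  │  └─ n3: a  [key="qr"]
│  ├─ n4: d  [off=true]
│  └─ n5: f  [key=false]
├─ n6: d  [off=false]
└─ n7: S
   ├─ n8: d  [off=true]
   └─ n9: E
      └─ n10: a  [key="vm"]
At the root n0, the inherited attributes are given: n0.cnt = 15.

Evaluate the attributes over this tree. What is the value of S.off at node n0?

15

1. n0.cnt = 15  [given at root]
2. n2.off = false  [false]
3. n2.val = false  [false]
4. n3.key = "qr"  [terminal]
5. n2.hot = -1  [len(a.key) - 3]
6. n2.fin = 12  [12]
7. n4.off = true  [terminal]
8. n5.key = false  [terminal]
9. n1.tag = false  [C.fin > 12]
10. n1.fin = -7  [C.hot - 6]
11. n6.off = false  [terminal]
12. n7.cnt = 13  [S₀.cnt - 2]
13. n8.off = true  [terminal]
14. n10.key = "vm"  [terminal]
15. n9.val = 28  [len(a.key) + 26]
16. n9.mk = 25  [len(a.key) + 23]
17. n9.sig = 17  [len(a.key) + 15]
18. n9.acc = true  [true]
19. n7.live = -7  [E.val * -1 + 21]
20. n7.off = -9  [E.val + E.sig - 54]
21. n7.lab = 6  [6]
22. n0.live = -7  [S₁.lab - 13]
23. n0.off = 15  [S₁.live + 22]
24. n0.lab = 8  [8]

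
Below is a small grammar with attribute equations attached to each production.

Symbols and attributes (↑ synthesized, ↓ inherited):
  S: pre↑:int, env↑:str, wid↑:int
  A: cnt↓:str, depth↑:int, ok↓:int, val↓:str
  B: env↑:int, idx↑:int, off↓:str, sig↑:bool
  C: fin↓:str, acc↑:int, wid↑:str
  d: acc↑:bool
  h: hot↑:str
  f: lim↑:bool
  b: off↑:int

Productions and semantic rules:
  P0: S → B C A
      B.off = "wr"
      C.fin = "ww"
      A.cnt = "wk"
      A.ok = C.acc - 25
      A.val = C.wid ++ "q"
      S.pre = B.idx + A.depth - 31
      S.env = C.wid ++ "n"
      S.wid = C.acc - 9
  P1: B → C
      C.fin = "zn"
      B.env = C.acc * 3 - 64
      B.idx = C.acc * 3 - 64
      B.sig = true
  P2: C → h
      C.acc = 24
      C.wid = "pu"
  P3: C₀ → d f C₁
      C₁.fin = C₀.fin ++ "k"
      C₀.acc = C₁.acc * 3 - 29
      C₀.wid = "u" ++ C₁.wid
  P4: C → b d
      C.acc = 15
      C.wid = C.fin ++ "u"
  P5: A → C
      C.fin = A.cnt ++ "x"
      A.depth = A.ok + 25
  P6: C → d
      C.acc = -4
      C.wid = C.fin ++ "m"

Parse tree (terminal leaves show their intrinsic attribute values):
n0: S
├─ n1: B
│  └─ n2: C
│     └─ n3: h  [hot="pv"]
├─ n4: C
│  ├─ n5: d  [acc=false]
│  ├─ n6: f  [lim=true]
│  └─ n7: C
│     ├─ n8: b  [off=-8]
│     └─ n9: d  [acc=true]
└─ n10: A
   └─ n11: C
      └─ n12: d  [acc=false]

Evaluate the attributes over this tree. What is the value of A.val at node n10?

1. n1.off = "wr"  ["wr"]
2. n2.fin = "zn"  ["zn"]
3. n3.hot = "pv"  [terminal]
4. n2.acc = 24  [24]
5. n2.wid = "pu"  ["pu"]
6. n1.env = 8  [C.acc * 3 - 64]
7. n1.idx = 8  [C.acc * 3 - 64]
8. n1.sig = true  [true]
9. n4.fin = "ww"  ["ww"]
10. n5.acc = false  [terminal]
11. n6.lim = true  [terminal]
12. n7.fin = "wwk"  [C₀.fin ++ "k"]
13. n8.off = -8  [terminal]
14. n9.acc = true  [terminal]
15. n7.acc = 15  [15]
16. n7.wid = "wwku"  [C.fin ++ "u"]
17. n4.acc = 16  [C₁.acc * 3 - 29]
18. n4.wid = "uwwku"  ["u" ++ C₁.wid]
19. n10.cnt = "wk"  ["wk"]
20. n10.ok = -9  [C.acc - 25]
21. n10.val = "uwwkuq"  [C.wid ++ "q"]
22. n11.fin = "wkx"  [A.cnt ++ "x"]
23. n12.acc = false  [terminal]
24. n11.acc = -4  [-4]
25. n11.wid = "wkxm"  [C.fin ++ "m"]
26. n10.depth = 16  [A.ok + 25]
27. n0.pre = -7  [B.idx + A.depth - 31]
28. n0.env = "uwwkun"  [C.wid ++ "n"]
29. n0.wid = 7  [C.acc - 9]

"uwwkuq"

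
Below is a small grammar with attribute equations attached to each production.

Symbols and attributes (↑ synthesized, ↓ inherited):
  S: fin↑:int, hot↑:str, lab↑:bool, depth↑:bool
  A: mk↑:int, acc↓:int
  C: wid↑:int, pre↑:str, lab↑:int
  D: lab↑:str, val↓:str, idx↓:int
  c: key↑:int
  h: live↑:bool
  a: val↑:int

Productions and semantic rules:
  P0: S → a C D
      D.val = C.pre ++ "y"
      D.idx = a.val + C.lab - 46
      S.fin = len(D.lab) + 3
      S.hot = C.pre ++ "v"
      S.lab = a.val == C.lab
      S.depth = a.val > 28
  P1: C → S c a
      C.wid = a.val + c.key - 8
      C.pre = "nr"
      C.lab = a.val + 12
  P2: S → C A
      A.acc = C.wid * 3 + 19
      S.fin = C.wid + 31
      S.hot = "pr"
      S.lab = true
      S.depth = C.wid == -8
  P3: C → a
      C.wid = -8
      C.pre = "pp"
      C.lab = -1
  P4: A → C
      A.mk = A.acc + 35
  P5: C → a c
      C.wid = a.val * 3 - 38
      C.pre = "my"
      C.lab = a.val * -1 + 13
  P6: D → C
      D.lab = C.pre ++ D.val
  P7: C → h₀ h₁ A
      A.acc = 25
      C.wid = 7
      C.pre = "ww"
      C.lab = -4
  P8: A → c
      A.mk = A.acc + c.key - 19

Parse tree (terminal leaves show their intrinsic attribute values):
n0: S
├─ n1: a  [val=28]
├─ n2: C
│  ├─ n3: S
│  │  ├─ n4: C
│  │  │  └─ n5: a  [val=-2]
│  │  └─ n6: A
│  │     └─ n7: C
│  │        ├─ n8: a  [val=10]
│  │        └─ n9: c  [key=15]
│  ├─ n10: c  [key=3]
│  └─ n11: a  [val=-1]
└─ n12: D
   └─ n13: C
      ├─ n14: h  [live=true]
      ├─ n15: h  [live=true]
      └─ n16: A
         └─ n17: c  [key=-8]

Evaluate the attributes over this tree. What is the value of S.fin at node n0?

1. n1.val = 28  [terminal]
2. n5.val = -2  [terminal]
3. n4.wid = -8  [-8]
4. n4.pre = "pp"  ["pp"]
5. n4.lab = -1  [-1]
6. n6.acc = -5  [C.wid * 3 + 19]
7. n8.val = 10  [terminal]
8. n9.key = 15  [terminal]
9. n7.wid = -8  [a.val * 3 - 38]
10. n7.pre = "my"  ["my"]
11. n7.lab = 3  [a.val * -1 + 13]
12. n6.mk = 30  [A.acc + 35]
13. n3.fin = 23  [C.wid + 31]
14. n3.hot = "pr"  ["pr"]
15. n3.lab = true  [true]
16. n3.depth = true  [C.wid == -8]
17. n10.key = 3  [terminal]
18. n11.val = -1  [terminal]
19. n2.wid = -6  [a.val + c.key - 8]
20. n2.pre = "nr"  ["nr"]
21. n2.lab = 11  [a.val + 12]
22. n12.val = "nry"  [C.pre ++ "y"]
23. n12.idx = -7  [a.val + C.lab - 46]
24. n14.live = true  [terminal]
25. n15.live = true  [terminal]
26. n16.acc = 25  [25]
27. n17.key = -8  [terminal]
28. n16.mk = -2  [A.acc + c.key - 19]
29. n13.wid = 7  [7]
30. n13.pre = "ww"  ["ww"]
31. n13.lab = -4  [-4]
32. n12.lab = "wwnry"  [C.pre ++ D.val]
33. n0.fin = 8  [len(D.lab) + 3]
34. n0.hot = "nrv"  [C.pre ++ "v"]
35. n0.lab = false  [a.val == C.lab]
36. n0.depth = false  [a.val > 28]

8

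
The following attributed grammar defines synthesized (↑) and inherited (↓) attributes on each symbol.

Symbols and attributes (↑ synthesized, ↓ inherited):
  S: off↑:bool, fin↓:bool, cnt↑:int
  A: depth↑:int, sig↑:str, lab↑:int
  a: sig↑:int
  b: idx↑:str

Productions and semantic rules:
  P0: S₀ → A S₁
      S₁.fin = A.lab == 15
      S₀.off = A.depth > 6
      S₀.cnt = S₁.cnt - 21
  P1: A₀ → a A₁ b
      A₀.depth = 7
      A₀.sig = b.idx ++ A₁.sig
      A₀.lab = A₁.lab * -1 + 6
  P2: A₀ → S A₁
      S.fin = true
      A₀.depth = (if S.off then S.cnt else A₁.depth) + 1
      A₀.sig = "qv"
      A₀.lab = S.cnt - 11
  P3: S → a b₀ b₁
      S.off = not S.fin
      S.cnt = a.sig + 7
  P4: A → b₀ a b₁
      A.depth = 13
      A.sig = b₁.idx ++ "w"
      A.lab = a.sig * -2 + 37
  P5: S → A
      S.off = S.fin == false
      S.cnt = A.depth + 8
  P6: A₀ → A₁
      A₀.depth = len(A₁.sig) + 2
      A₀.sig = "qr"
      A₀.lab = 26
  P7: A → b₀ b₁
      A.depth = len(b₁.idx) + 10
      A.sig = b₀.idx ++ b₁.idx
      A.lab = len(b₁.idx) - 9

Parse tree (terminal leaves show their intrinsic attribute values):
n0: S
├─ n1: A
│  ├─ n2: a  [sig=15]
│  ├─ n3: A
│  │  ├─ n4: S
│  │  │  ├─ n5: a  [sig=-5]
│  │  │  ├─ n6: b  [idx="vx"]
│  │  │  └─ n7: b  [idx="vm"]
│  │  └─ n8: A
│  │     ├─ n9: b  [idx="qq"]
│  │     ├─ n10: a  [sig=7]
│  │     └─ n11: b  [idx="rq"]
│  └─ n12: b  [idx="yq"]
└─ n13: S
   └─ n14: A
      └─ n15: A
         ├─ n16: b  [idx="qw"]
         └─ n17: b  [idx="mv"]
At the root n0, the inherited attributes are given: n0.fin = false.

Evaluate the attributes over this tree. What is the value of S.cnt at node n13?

14

1. n0.fin = false  [given at root]
2. n2.sig = 15  [terminal]
3. n4.fin = true  [true]
4. n5.sig = -5  [terminal]
5. n6.idx = "vx"  [terminal]
6. n7.idx = "vm"  [terminal]
7. n4.off = false  [not S.fin]
8. n4.cnt = 2  [a.sig + 7]
9. n9.idx = "qq"  [terminal]
10. n10.sig = 7  [terminal]
11. n11.idx = "rq"  [terminal]
12. n8.depth = 13  [13]
13. n8.sig = "rqw"  [b₁.idx ++ "w"]
14. n8.lab = 23  [a.sig * -2 + 37]
15. n3.depth = 14  [(if S.off then S.cnt else A₁.depth) + 1]
16. n3.sig = "qv"  ["qv"]
17. n3.lab = -9  [S.cnt - 11]
18. n12.idx = "yq"  [terminal]
19. n1.depth = 7  [7]
20. n1.sig = "yqqv"  [b.idx ++ A₁.sig]
21. n1.lab = 15  [A₁.lab * -1 + 6]
22. n13.fin = true  [A.lab == 15]
23. n16.idx = "qw"  [terminal]
24. n17.idx = "mv"  [terminal]
25. n15.depth = 12  [len(b₁.idx) + 10]
26. n15.sig = "qwmv"  [b₀.idx ++ b₁.idx]
27. n15.lab = -7  [len(b₁.idx) - 9]
28. n14.depth = 6  [len(A₁.sig) + 2]
29. n14.sig = "qr"  ["qr"]
30. n14.lab = 26  [26]
31. n13.off = false  [S.fin == false]
32. n13.cnt = 14  [A.depth + 8]
33. n0.off = true  [A.depth > 6]
34. n0.cnt = -7  [S₁.cnt - 21]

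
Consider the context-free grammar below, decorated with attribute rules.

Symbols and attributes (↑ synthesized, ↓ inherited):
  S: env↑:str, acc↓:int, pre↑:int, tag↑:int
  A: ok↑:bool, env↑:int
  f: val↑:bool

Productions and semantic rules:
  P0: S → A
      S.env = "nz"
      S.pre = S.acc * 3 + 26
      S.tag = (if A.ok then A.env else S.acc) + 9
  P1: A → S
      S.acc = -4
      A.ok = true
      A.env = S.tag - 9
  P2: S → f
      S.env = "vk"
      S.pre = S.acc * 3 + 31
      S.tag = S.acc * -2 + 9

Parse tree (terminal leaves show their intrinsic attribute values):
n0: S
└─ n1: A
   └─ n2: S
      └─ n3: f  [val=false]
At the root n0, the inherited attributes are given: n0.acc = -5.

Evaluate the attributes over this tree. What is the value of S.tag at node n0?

1. n0.acc = -5  [given at root]
2. n2.acc = -4  [-4]
3. n3.val = false  [terminal]
4. n2.env = "vk"  ["vk"]
5. n2.pre = 19  [S.acc * 3 + 31]
6. n2.tag = 17  [S.acc * -2 + 9]
7. n1.ok = true  [true]
8. n1.env = 8  [S.tag - 9]
9. n0.env = "nz"  ["nz"]
10. n0.pre = 11  [S.acc * 3 + 26]
11. n0.tag = 17  [(if A.ok then A.env else S.acc) + 9]

17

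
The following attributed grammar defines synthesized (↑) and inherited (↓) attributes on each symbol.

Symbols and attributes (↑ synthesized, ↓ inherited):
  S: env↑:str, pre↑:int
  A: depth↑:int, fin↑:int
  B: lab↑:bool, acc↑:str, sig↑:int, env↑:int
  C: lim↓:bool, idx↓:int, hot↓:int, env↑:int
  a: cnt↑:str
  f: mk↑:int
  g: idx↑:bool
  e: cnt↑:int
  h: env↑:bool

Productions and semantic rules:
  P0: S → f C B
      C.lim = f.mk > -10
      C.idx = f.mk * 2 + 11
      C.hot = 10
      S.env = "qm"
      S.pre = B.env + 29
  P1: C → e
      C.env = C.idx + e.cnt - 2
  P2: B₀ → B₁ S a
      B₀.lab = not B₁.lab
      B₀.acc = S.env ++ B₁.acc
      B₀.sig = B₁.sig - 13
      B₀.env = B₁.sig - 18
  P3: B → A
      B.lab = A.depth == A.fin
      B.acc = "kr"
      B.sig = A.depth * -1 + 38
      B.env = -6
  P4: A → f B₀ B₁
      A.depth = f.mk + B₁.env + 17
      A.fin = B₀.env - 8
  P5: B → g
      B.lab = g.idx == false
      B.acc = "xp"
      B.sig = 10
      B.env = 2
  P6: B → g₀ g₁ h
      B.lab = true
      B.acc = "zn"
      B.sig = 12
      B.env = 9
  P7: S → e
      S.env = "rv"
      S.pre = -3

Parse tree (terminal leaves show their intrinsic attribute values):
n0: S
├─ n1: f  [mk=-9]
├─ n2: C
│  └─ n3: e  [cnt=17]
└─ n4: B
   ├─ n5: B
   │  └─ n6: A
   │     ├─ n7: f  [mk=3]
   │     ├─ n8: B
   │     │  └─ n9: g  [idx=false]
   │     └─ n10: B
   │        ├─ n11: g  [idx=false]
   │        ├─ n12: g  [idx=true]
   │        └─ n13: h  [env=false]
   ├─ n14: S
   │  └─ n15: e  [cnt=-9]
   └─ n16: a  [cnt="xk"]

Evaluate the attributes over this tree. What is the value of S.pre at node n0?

20

1. n1.mk = -9  [terminal]
2. n2.lim = true  [f.mk > -10]
3. n2.idx = -7  [f.mk * 2 + 11]
4. n2.hot = 10  [10]
5. n3.cnt = 17  [terminal]
6. n2.env = 8  [C.idx + e.cnt - 2]
7. n7.mk = 3  [terminal]
8. n9.idx = false  [terminal]
9. n8.lab = true  [g.idx == false]
10. n8.acc = "xp"  ["xp"]
11. n8.sig = 10  [10]
12. n8.env = 2  [2]
13. n11.idx = false  [terminal]
14. n12.idx = true  [terminal]
15. n13.env = false  [terminal]
16. n10.lab = true  [true]
17. n10.acc = "zn"  ["zn"]
18. n10.sig = 12  [12]
19. n10.env = 9  [9]
20. n6.depth = 29  [f.mk + B₁.env + 17]
21. n6.fin = -6  [B₀.env - 8]
22. n5.lab = false  [A.depth == A.fin]
23. n5.acc = "kr"  ["kr"]
24. n5.sig = 9  [A.depth * -1 + 38]
25. n5.env = -6  [-6]
26. n15.cnt = -9  [terminal]
27. n14.env = "rv"  ["rv"]
28. n14.pre = -3  [-3]
29. n16.cnt = "xk"  [terminal]
30. n4.lab = true  [not B₁.lab]
31. n4.acc = "rvkr"  [S.env ++ B₁.acc]
32. n4.sig = -4  [B₁.sig - 13]
33. n4.env = -9  [B₁.sig - 18]
34. n0.env = "qm"  ["qm"]
35. n0.pre = 20  [B.env + 29]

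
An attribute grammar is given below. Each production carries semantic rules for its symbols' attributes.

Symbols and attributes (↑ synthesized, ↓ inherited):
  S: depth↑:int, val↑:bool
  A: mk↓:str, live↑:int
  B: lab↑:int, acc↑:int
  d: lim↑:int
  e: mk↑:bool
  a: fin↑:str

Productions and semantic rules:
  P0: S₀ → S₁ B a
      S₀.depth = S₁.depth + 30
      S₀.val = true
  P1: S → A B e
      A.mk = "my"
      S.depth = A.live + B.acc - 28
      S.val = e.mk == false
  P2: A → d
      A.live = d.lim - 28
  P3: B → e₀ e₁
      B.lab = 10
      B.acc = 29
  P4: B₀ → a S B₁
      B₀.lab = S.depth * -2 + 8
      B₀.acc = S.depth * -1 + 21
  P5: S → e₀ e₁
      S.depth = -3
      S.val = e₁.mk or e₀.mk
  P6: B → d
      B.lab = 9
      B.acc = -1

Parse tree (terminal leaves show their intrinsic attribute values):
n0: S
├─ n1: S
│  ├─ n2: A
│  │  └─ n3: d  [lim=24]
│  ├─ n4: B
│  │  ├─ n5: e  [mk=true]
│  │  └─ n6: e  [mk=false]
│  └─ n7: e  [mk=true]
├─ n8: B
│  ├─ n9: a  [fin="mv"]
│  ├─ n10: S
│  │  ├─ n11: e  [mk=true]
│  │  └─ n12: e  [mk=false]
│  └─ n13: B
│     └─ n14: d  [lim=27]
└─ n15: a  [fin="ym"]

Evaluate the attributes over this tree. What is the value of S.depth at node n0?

27

1. n2.mk = "my"  ["my"]
2. n3.lim = 24  [terminal]
3. n2.live = -4  [d.lim - 28]
4. n5.mk = true  [terminal]
5. n6.mk = false  [terminal]
6. n4.lab = 10  [10]
7. n4.acc = 29  [29]
8. n7.mk = true  [terminal]
9. n1.depth = -3  [A.live + B.acc - 28]
10. n1.val = false  [e.mk == false]
11. n9.fin = "mv"  [terminal]
12. n11.mk = true  [terminal]
13. n12.mk = false  [terminal]
14. n10.depth = -3  [-3]
15. n10.val = true  [e₁.mk or e₀.mk]
16. n14.lim = 27  [terminal]
17. n13.lab = 9  [9]
18. n13.acc = -1  [-1]
19. n8.lab = 14  [S.depth * -2 + 8]
20. n8.acc = 24  [S.depth * -1 + 21]
21. n15.fin = "ym"  [terminal]
22. n0.depth = 27  [S₁.depth + 30]
23. n0.val = true  [true]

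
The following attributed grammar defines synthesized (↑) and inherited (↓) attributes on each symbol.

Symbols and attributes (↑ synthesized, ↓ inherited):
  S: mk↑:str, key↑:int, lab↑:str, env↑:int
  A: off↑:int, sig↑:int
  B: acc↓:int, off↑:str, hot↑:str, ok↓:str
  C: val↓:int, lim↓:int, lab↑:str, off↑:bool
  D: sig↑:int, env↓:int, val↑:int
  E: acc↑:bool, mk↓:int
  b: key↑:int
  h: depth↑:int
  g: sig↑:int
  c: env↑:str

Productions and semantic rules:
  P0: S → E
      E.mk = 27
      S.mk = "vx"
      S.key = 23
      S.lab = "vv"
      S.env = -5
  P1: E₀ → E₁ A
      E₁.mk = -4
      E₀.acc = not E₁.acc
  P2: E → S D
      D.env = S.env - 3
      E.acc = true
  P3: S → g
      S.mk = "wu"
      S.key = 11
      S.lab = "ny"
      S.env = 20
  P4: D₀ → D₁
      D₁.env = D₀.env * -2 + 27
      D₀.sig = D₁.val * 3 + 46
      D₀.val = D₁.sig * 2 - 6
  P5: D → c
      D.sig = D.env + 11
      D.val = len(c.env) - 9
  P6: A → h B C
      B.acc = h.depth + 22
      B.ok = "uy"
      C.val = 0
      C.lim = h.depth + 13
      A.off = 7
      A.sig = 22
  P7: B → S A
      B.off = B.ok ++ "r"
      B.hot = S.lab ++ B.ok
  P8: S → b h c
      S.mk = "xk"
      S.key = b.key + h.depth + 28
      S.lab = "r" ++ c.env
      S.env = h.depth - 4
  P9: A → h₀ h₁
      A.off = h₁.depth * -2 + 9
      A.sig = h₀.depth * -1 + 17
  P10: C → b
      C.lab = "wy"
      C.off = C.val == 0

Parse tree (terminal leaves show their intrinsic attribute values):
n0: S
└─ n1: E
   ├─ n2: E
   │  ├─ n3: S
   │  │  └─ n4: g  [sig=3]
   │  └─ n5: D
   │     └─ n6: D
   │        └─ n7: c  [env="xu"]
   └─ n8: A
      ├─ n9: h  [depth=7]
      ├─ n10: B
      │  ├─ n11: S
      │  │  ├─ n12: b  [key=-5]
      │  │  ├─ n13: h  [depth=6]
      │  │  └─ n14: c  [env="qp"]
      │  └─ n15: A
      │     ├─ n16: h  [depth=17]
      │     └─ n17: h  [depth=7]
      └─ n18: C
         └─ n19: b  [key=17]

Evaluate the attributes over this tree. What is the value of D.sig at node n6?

4

1. n1.mk = 27  [27]
2. n2.mk = -4  [-4]
3. n4.sig = 3  [terminal]
4. n3.mk = "wu"  ["wu"]
5. n3.key = 11  [11]
6. n3.lab = "ny"  ["ny"]
7. n3.env = 20  [20]
8. n5.env = 17  [S.env - 3]
9. n6.env = -7  [D₀.env * -2 + 27]
10. n7.env = "xu"  [terminal]
11. n6.sig = 4  [D.env + 11]
12. n6.val = -7  [len(c.env) - 9]
13. n5.sig = 25  [D₁.val * 3 + 46]
14. n5.val = 2  [D₁.sig * 2 - 6]
15. n2.acc = true  [true]
16. n9.depth = 7  [terminal]
17. n10.acc = 29  [h.depth + 22]
18. n10.ok = "uy"  ["uy"]
19. n12.key = -5  [terminal]
20. n13.depth = 6  [terminal]
21. n14.env = "qp"  [terminal]
22. n11.mk = "xk"  ["xk"]
23. n11.key = 29  [b.key + h.depth + 28]
24. n11.lab = "rqp"  ["r" ++ c.env]
25. n11.env = 2  [h.depth - 4]
26. n16.depth = 17  [terminal]
27. n17.depth = 7  [terminal]
28. n15.off = -5  [h₁.depth * -2 + 9]
29. n15.sig = 0  [h₀.depth * -1 + 17]
30. n10.off = "uyr"  [B.ok ++ "r"]
31. n10.hot = "rqpuy"  [S.lab ++ B.ok]
32. n18.val = 0  [0]
33. n18.lim = 20  [h.depth + 13]
34. n19.key = 17  [terminal]
35. n18.lab = "wy"  ["wy"]
36. n18.off = true  [C.val == 0]
37. n8.off = 7  [7]
38. n8.sig = 22  [22]
39. n1.acc = false  [not E₁.acc]
40. n0.mk = "vx"  ["vx"]
41. n0.key = 23  [23]
42. n0.lab = "vv"  ["vv"]
43. n0.env = -5  [-5]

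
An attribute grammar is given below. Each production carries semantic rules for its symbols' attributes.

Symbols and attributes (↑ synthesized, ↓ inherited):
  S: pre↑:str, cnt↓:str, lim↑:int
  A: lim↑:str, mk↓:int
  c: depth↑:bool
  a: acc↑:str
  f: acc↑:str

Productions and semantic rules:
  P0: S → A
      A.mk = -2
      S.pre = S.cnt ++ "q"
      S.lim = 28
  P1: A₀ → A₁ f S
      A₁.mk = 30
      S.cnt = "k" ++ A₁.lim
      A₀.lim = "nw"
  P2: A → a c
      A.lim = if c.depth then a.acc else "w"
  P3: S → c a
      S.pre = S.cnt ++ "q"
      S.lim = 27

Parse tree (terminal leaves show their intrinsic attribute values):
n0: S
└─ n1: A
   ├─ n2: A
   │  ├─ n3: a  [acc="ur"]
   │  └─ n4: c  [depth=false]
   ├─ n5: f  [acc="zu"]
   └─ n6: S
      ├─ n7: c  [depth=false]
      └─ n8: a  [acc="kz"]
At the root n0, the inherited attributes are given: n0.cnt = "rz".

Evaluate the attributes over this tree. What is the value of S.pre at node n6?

1. n0.cnt = "rz"  [given at root]
2. n1.mk = -2  [-2]
3. n2.mk = 30  [30]
4. n3.acc = "ur"  [terminal]
5. n4.depth = false  [terminal]
6. n2.lim = "w"  [if c.depth then a.acc else "w"]
7. n5.acc = "zu"  [terminal]
8. n6.cnt = "kw"  ["k" ++ A₁.lim]
9. n7.depth = false  [terminal]
10. n8.acc = "kz"  [terminal]
11. n6.pre = "kwq"  [S.cnt ++ "q"]
12. n6.lim = 27  [27]
13. n1.lim = "nw"  ["nw"]
14. n0.pre = "rzq"  [S.cnt ++ "q"]
15. n0.lim = 28  [28]

"kwq"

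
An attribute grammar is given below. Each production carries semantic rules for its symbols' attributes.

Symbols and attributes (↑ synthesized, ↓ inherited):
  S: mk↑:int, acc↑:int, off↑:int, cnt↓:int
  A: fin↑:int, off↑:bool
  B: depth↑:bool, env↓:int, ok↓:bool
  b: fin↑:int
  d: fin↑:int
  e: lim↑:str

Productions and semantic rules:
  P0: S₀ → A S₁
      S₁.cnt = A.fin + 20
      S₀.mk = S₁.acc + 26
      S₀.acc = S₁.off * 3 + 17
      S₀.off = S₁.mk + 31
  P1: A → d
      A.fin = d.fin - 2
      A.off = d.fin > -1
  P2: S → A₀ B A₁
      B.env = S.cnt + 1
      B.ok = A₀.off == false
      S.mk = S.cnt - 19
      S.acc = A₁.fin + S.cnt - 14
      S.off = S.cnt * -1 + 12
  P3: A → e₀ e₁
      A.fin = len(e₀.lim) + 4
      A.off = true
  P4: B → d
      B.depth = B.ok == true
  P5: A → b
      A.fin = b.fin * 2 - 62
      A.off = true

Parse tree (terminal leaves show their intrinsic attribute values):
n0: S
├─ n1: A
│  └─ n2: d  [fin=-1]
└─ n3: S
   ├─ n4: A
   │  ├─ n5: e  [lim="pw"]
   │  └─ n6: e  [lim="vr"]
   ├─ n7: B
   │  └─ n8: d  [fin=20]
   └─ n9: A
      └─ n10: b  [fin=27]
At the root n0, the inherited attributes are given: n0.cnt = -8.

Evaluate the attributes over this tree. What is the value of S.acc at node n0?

1. n0.cnt = -8  [given at root]
2. n2.fin = -1  [terminal]
3. n1.fin = -3  [d.fin - 2]
4. n1.off = false  [d.fin > -1]
5. n3.cnt = 17  [A.fin + 20]
6. n5.lim = "pw"  [terminal]
7. n6.lim = "vr"  [terminal]
8. n4.fin = 6  [len(e₀.lim) + 4]
9. n4.off = true  [true]
10. n7.env = 18  [S.cnt + 1]
11. n7.ok = false  [A₀.off == false]
12. n8.fin = 20  [terminal]
13. n7.depth = false  [B.ok == true]
14. n10.fin = 27  [terminal]
15. n9.fin = -8  [b.fin * 2 - 62]
16. n9.off = true  [true]
17. n3.mk = -2  [S.cnt - 19]
18. n3.acc = -5  [A₁.fin + S.cnt - 14]
19. n3.off = -5  [S.cnt * -1 + 12]
20. n0.mk = 21  [S₁.acc + 26]
21. n0.acc = 2  [S₁.off * 3 + 17]
22. n0.off = 29  [S₁.mk + 31]

2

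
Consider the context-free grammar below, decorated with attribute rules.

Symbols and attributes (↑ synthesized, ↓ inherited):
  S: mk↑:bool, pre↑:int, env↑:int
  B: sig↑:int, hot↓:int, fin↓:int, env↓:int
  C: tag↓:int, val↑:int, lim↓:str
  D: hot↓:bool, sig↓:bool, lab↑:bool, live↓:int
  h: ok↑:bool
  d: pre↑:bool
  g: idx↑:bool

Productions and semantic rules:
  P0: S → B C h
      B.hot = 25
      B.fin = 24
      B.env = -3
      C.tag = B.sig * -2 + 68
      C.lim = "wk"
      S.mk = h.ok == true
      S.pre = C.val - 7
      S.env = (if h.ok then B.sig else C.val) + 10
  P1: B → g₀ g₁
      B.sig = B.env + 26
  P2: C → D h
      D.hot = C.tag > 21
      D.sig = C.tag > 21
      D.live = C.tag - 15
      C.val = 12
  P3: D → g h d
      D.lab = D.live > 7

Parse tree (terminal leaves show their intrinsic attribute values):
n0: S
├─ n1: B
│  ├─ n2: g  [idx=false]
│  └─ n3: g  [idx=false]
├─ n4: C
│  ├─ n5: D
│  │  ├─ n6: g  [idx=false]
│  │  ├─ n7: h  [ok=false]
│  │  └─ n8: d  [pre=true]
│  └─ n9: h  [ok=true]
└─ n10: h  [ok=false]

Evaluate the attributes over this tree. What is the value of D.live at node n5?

7

1. n1.hot = 25  [25]
2. n1.fin = 24  [24]
3. n1.env = -3  [-3]
4. n2.idx = false  [terminal]
5. n3.idx = false  [terminal]
6. n1.sig = 23  [B.env + 26]
7. n4.tag = 22  [B.sig * -2 + 68]
8. n4.lim = "wk"  ["wk"]
9. n5.hot = true  [C.tag > 21]
10. n5.sig = true  [C.tag > 21]
11. n5.live = 7  [C.tag - 15]
12. n6.idx = false  [terminal]
13. n7.ok = false  [terminal]
14. n8.pre = true  [terminal]
15. n5.lab = false  [D.live > 7]
16. n9.ok = true  [terminal]
17. n4.val = 12  [12]
18. n10.ok = false  [terminal]
19. n0.mk = false  [h.ok == true]
20. n0.pre = 5  [C.val - 7]
21. n0.env = 22  [(if h.ok then B.sig else C.val) + 10]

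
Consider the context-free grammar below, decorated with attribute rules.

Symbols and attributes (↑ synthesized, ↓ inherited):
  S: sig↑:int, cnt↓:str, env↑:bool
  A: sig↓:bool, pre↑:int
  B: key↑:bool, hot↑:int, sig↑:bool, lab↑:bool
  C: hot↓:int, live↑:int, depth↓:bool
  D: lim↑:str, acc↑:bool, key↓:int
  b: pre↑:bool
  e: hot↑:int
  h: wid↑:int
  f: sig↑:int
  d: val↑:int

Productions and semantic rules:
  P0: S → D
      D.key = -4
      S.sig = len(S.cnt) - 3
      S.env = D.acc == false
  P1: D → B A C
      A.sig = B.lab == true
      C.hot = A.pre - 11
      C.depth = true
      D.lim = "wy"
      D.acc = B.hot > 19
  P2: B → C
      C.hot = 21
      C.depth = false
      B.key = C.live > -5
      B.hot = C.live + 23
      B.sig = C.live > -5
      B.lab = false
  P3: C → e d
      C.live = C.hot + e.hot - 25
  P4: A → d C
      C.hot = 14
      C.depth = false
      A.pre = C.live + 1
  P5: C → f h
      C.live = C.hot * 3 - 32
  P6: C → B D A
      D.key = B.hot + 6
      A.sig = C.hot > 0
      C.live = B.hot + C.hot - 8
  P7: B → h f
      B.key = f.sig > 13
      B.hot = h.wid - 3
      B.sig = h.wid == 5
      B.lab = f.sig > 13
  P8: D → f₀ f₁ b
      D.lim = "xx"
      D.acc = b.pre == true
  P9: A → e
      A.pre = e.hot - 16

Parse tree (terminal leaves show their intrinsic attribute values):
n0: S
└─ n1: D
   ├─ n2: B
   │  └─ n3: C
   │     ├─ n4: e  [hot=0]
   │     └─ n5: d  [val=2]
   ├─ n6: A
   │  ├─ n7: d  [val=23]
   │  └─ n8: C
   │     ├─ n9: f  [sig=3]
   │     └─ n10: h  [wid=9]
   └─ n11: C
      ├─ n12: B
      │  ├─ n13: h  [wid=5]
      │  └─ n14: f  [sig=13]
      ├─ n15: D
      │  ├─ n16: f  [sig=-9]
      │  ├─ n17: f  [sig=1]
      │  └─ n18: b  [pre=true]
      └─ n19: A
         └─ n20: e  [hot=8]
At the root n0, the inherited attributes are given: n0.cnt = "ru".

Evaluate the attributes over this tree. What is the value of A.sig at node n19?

1. n0.cnt = "ru"  [given at root]
2. n1.key = -4  [-4]
3. n3.hot = 21  [21]
4. n3.depth = false  [false]
5. n4.hot = 0  [terminal]
6. n5.val = 2  [terminal]
7. n3.live = -4  [C.hot + e.hot - 25]
8. n2.key = true  [C.live > -5]
9. n2.hot = 19  [C.live + 23]
10. n2.sig = true  [C.live > -5]
11. n2.lab = false  [false]
12. n6.sig = false  [B.lab == true]
13. n7.val = 23  [terminal]
14. n8.hot = 14  [14]
15. n8.depth = false  [false]
16. n9.sig = 3  [terminal]
17. n10.wid = 9  [terminal]
18. n8.live = 10  [C.hot * 3 - 32]
19. n6.pre = 11  [C.live + 1]
20. n11.hot = 0  [A.pre - 11]
21. n11.depth = true  [true]
22. n13.wid = 5  [terminal]
23. n14.sig = 13  [terminal]
24. n12.key = false  [f.sig > 13]
25. n12.hot = 2  [h.wid - 3]
26. n12.sig = true  [h.wid == 5]
27. n12.lab = false  [f.sig > 13]
28. n15.key = 8  [B.hot + 6]
29. n16.sig = -9  [terminal]
30. n17.sig = 1  [terminal]
31. n18.pre = true  [terminal]
32. n15.lim = "xx"  ["xx"]
33. n15.acc = true  [b.pre == true]
34. n19.sig = false  [C.hot > 0]
35. n20.hot = 8  [terminal]
36. n19.pre = -8  [e.hot - 16]
37. n11.live = -6  [B.hot + C.hot - 8]
38. n1.lim = "wy"  ["wy"]
39. n1.acc = false  [B.hot > 19]
40. n0.sig = -1  [len(S.cnt) - 3]
41. n0.env = true  [D.acc == false]

false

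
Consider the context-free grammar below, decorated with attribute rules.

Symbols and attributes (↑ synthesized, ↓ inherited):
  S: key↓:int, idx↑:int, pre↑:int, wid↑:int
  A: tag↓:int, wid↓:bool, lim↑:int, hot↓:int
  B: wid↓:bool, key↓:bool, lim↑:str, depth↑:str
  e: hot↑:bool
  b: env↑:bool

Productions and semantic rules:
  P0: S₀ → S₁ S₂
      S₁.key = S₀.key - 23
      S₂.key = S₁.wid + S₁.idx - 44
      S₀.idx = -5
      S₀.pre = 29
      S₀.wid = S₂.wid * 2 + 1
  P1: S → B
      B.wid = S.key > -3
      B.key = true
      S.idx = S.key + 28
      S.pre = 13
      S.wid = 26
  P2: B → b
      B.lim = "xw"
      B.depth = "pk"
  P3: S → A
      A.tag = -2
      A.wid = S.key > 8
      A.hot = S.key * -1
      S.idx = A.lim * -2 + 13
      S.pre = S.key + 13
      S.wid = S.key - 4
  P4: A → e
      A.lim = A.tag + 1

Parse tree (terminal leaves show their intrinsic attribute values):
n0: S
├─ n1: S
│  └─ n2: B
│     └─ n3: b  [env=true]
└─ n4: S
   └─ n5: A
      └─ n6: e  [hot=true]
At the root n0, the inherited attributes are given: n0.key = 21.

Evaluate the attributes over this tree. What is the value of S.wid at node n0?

1. n0.key = 21  [given at root]
2. n1.key = -2  [S₀.key - 23]
3. n2.wid = true  [S.key > -3]
4. n2.key = true  [true]
5. n3.env = true  [terminal]
6. n2.lim = "xw"  ["xw"]
7. n2.depth = "pk"  ["pk"]
8. n1.idx = 26  [S.key + 28]
9. n1.pre = 13  [13]
10. n1.wid = 26  [26]
11. n4.key = 8  [S₁.wid + S₁.idx - 44]
12. n5.tag = -2  [-2]
13. n5.wid = false  [S.key > 8]
14. n5.hot = -8  [S.key * -1]
15. n6.hot = true  [terminal]
16. n5.lim = -1  [A.tag + 1]
17. n4.idx = 15  [A.lim * -2 + 13]
18. n4.pre = 21  [S.key + 13]
19. n4.wid = 4  [S.key - 4]
20. n0.idx = -5  [-5]
21. n0.pre = 29  [29]
22. n0.wid = 9  [S₂.wid * 2 + 1]

9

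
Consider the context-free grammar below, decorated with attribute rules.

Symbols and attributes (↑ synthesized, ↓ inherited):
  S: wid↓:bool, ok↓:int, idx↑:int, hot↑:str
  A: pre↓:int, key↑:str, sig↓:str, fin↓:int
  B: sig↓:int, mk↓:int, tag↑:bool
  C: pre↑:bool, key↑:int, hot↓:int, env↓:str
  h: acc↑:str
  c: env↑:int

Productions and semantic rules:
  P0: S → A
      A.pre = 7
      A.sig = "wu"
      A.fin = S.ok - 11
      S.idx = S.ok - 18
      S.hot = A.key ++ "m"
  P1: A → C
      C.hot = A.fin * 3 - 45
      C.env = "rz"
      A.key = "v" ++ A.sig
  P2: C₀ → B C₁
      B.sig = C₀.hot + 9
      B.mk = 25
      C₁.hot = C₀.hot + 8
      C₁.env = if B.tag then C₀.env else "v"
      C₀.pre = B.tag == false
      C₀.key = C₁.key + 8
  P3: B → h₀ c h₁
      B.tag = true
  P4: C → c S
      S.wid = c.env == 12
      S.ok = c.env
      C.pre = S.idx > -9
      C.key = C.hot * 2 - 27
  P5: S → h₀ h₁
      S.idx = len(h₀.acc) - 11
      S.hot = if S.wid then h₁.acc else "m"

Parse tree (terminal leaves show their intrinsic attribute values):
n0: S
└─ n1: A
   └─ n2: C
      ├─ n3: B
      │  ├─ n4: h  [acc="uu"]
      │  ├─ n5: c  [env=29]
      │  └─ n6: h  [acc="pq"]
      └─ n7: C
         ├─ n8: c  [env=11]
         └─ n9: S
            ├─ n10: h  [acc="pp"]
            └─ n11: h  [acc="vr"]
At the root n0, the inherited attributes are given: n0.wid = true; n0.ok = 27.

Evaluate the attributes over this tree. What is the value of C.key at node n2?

1. n0.wid = true  [given at root]
2. n0.ok = 27  [given at root]
3. n1.pre = 7  [7]
4. n1.sig = "wu"  ["wu"]
5. n1.fin = 16  [S.ok - 11]
6. n2.hot = 3  [A.fin * 3 - 45]
7. n2.env = "rz"  ["rz"]
8. n3.sig = 12  [C₀.hot + 9]
9. n3.mk = 25  [25]
10. n4.acc = "uu"  [terminal]
11. n5.env = 29  [terminal]
12. n6.acc = "pq"  [terminal]
13. n3.tag = true  [true]
14. n7.hot = 11  [C₀.hot + 8]
15. n7.env = "rz"  [if B.tag then C₀.env else "v"]
16. n8.env = 11  [terminal]
17. n9.wid = false  [c.env == 12]
18. n9.ok = 11  [c.env]
19. n10.acc = "pp"  [terminal]
20. n11.acc = "vr"  [terminal]
21. n9.idx = -9  [len(h₀.acc) - 11]
22. n9.hot = "m"  [if S.wid then h₁.acc else "m"]
23. n7.pre = false  [S.idx > -9]
24. n7.key = -5  [C.hot * 2 - 27]
25. n2.pre = false  [B.tag == false]
26. n2.key = 3  [C₁.key + 8]
27. n1.key = "vwu"  ["v" ++ A.sig]
28. n0.idx = 9  [S.ok - 18]
29. n0.hot = "vwum"  [A.key ++ "m"]

3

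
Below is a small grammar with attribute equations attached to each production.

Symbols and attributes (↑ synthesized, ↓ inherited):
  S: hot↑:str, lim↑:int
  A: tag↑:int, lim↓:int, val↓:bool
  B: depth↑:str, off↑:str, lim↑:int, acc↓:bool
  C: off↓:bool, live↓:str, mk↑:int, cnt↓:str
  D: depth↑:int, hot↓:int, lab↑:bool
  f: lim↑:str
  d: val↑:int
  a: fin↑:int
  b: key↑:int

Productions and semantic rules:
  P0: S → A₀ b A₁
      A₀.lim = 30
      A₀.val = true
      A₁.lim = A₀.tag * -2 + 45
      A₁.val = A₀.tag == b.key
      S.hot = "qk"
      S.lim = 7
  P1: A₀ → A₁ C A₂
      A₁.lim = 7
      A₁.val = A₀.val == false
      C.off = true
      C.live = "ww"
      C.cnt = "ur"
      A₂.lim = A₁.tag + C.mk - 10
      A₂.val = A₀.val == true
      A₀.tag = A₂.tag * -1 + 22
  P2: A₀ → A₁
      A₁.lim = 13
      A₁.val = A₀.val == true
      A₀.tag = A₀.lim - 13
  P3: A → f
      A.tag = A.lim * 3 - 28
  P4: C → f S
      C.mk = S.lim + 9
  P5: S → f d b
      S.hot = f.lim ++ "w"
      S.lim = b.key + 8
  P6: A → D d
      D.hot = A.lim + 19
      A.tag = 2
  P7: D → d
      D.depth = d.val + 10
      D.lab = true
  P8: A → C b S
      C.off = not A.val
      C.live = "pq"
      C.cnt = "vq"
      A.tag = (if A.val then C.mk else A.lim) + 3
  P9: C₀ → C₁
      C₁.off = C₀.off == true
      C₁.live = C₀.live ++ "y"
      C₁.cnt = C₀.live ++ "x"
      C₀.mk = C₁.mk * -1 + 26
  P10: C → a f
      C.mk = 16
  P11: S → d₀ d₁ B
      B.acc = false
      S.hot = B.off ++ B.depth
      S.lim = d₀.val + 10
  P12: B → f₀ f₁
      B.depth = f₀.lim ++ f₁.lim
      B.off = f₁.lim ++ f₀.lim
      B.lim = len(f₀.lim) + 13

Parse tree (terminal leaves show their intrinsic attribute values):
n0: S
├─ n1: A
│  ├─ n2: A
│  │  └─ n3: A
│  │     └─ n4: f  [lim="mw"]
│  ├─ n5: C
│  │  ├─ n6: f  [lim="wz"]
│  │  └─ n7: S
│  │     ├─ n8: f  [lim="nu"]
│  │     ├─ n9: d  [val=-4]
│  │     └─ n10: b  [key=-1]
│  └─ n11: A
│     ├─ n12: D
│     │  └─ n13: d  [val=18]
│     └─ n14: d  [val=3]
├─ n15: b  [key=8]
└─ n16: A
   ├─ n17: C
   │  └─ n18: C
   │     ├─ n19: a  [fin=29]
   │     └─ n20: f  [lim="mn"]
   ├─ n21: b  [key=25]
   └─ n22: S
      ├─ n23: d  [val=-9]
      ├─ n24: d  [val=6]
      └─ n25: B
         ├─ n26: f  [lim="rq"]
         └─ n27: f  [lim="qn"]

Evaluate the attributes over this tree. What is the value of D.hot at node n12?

1. n1.lim = 30  [30]
2. n1.val = true  [true]
3. n2.lim = 7  [7]
4. n2.val = false  [A₀.val == false]
5. n3.lim = 13  [13]
6. n3.val = false  [A₀.val == true]
7. n4.lim = "mw"  [terminal]
8. n3.tag = 11  [A.lim * 3 - 28]
9. n2.tag = -6  [A₀.lim - 13]
10. n5.off = true  [true]
11. n5.live = "ww"  ["ww"]
12. n5.cnt = "ur"  ["ur"]
13. n6.lim = "wz"  [terminal]
14. n8.lim = "nu"  [terminal]
15. n9.val = -4  [terminal]
16. n10.key = -1  [terminal]
17. n7.hot = "nuw"  [f.lim ++ "w"]
18. n7.lim = 7  [b.key + 8]
19. n5.mk = 16  [S.lim + 9]
20. n11.lim = 0  [A₁.tag + C.mk - 10]
21. n11.val = true  [A₀.val == true]
22. n12.hot = 19  [A.lim + 19]
23. n13.val = 18  [terminal]
24. n12.depth = 28  [d.val + 10]
25. n12.lab = true  [true]
26. n14.val = 3  [terminal]
27. n11.tag = 2  [2]
28. n1.tag = 20  [A₂.tag * -1 + 22]
29. n15.key = 8  [terminal]
30. n16.lim = 5  [A₀.tag * -2 + 45]
31. n16.val = false  [A₀.tag == b.key]
32. n17.off = true  [not A.val]
33. n17.live = "pq"  ["pq"]
34. n17.cnt = "vq"  ["vq"]
35. n18.off = true  [C₀.off == true]
36. n18.live = "pqy"  [C₀.live ++ "y"]
37. n18.cnt = "pqx"  [C₀.live ++ "x"]
38. n19.fin = 29  [terminal]
39. n20.lim = "mn"  [terminal]
40. n18.mk = 16  [16]
41. n17.mk = 10  [C₁.mk * -1 + 26]
42. n21.key = 25  [terminal]
43. n23.val = -9  [terminal]
44. n24.val = 6  [terminal]
45. n25.acc = false  [false]
46. n26.lim = "rq"  [terminal]
47. n27.lim = "qn"  [terminal]
48. n25.depth = "rqqn"  [f₀.lim ++ f₁.lim]
49. n25.off = "qnrq"  [f₁.lim ++ f₀.lim]
50. n25.lim = 15  [len(f₀.lim) + 13]
51. n22.hot = "qnrqrqqn"  [B.off ++ B.depth]
52. n22.lim = 1  [d₀.val + 10]
53. n16.tag = 8  [(if A.val then C.mk else A.lim) + 3]
54. n0.hot = "qk"  ["qk"]
55. n0.lim = 7  [7]

19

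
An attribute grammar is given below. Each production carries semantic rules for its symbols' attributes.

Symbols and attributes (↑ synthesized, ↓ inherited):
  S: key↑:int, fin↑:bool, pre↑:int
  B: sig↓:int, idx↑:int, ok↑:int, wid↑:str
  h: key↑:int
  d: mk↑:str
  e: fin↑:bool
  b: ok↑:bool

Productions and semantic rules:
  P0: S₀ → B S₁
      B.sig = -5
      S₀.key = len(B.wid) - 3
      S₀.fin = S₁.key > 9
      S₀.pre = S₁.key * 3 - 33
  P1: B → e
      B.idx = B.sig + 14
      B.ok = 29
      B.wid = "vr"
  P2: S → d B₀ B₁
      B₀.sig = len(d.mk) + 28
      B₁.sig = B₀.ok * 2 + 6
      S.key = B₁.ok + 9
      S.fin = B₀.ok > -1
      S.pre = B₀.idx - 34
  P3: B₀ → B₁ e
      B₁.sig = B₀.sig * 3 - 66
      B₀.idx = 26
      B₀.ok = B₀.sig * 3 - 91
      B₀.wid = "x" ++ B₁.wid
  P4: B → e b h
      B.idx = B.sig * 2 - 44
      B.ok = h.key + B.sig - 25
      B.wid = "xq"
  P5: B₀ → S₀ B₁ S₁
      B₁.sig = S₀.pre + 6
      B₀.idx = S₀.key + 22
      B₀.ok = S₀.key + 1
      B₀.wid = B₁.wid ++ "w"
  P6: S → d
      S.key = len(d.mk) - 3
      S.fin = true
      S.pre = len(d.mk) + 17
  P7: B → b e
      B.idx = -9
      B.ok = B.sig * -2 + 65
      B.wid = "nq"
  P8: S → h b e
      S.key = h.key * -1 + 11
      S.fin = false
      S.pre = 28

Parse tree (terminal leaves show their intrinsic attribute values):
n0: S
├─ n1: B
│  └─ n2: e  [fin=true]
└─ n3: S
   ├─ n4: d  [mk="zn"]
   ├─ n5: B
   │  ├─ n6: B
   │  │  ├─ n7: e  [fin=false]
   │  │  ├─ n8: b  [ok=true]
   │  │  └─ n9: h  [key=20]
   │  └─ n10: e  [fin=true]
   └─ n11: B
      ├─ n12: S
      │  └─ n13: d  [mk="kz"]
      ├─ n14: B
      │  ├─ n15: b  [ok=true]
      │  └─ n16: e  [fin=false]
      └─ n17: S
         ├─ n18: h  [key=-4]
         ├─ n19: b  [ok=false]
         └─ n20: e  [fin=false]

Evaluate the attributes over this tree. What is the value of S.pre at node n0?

1. n1.sig = -5  [-5]
2. n2.fin = true  [terminal]
3. n1.idx = 9  [B.sig + 14]
4. n1.ok = 29  [29]
5. n1.wid = "vr"  ["vr"]
6. n4.mk = "zn"  [terminal]
7. n5.sig = 30  [len(d.mk) + 28]
8. n6.sig = 24  [B₀.sig * 3 - 66]
9. n7.fin = false  [terminal]
10. n8.ok = true  [terminal]
11. n9.key = 20  [terminal]
12. n6.idx = 4  [B.sig * 2 - 44]
13. n6.ok = 19  [h.key + B.sig - 25]
14. n6.wid = "xq"  ["xq"]
15. n10.fin = true  [terminal]
16. n5.idx = 26  [26]
17. n5.ok = -1  [B₀.sig * 3 - 91]
18. n5.wid = "xxq"  ["x" ++ B₁.wid]
19. n11.sig = 4  [B₀.ok * 2 + 6]
20. n13.mk = "kz"  [terminal]
21. n12.key = -1  [len(d.mk) - 3]
22. n12.fin = true  [true]
23. n12.pre = 19  [len(d.mk) + 17]
24. n14.sig = 25  [S₀.pre + 6]
25. n15.ok = true  [terminal]
26. n16.fin = false  [terminal]
27. n14.idx = -9  [-9]
28. n14.ok = 15  [B.sig * -2 + 65]
29. n14.wid = "nq"  ["nq"]
30. n18.key = -4  [terminal]
31. n19.ok = false  [terminal]
32. n20.fin = false  [terminal]
33. n17.key = 15  [h.key * -1 + 11]
34. n17.fin = false  [false]
35. n17.pre = 28  [28]
36. n11.idx = 21  [S₀.key + 22]
37. n11.ok = 0  [S₀.key + 1]
38. n11.wid = "nqw"  [B₁.wid ++ "w"]
39. n3.key = 9  [B₁.ok + 9]
40. n3.fin = false  [B₀.ok > -1]
41. n3.pre = -8  [B₀.idx - 34]
42. n0.key = -1  [len(B.wid) - 3]
43. n0.fin = false  [S₁.key > 9]
44. n0.pre = -6  [S₁.key * 3 - 33]

-6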